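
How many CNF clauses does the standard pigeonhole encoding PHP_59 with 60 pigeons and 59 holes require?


The PHP encoding has two parts:
1) At-least-one-hole clauses: 60 (one per pigeon, each with 59 literals).
2) At-most-one-pigeon-per-hole clauses: 59 holes * C(60,2) = 59 * 1770 = 104430.
Total clauses = 60 + 104430 = 104490.

104490


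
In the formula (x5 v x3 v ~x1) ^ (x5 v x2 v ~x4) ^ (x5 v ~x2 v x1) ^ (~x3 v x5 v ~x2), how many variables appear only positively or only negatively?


A pure literal appears in only one polarity across all clauses.
Pure literals: x4 (negative only), x5 (positive only).
Count = 2.

2


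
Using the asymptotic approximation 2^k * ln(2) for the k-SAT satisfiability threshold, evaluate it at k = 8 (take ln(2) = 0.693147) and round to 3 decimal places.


Using the asymptotic formula: threshold ~ 2^k * ln(2).
2^8 = 256.
256 * 0.693147 = 177.446.

177.446


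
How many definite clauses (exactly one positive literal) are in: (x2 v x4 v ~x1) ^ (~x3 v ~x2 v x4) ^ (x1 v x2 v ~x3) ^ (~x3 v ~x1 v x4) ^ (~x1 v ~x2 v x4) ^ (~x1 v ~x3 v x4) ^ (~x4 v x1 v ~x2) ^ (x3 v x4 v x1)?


A definite clause has exactly one positive literal.
Clause 1: 2 positive -> not definite
Clause 2: 1 positive -> definite
Clause 3: 2 positive -> not definite
Clause 4: 1 positive -> definite
Clause 5: 1 positive -> definite
Clause 6: 1 positive -> definite
Clause 7: 1 positive -> definite
Clause 8: 3 positive -> not definite
Definite clause count = 5.

5


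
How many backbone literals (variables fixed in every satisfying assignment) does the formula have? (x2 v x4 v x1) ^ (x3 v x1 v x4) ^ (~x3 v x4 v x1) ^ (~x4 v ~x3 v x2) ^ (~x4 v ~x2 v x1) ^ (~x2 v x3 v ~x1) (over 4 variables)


Find all satisfying assignments: 6 model(s).
Check which variables have the same value in every model.
No variable is fixed across all models.
Backbone size = 0.

0


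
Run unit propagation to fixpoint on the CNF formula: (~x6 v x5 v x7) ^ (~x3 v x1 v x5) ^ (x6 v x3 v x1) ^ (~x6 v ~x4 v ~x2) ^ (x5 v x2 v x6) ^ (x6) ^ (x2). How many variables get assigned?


Unit propagation repeatedly assigns the literal in any unit clause, then simplifies.
Assignments in order: x6 = T, x2 = T, x4 = F.
No further unit clauses remain.
Total variables assigned = 3.

3


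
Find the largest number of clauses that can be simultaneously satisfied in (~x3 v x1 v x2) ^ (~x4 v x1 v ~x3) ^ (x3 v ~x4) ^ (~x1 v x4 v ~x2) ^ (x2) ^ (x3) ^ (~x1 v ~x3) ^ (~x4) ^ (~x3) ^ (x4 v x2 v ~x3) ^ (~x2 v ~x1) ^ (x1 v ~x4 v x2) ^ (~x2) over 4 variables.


Enumerate all 16 truth assignments.
For each, count how many of the 13 clauses are satisfied.
The formula is not fully satisfiable, so the maximum is below 13.
Maximum simultaneously satisfiable clauses = 11.

11


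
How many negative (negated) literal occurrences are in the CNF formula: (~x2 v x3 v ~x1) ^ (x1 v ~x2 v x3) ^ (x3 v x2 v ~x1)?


Scan each clause for negated literals.
Clause 1: 2 negative; Clause 2: 1 negative; Clause 3: 1 negative.
Total negative literal occurrences = 4.

4


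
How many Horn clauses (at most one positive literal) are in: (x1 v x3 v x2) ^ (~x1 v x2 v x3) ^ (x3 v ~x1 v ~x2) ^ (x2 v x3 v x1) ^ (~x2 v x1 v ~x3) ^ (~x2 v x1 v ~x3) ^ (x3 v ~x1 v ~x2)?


A Horn clause has at most one positive literal.
Clause 1: 3 positive lit(s) -> not Horn
Clause 2: 2 positive lit(s) -> not Horn
Clause 3: 1 positive lit(s) -> Horn
Clause 4: 3 positive lit(s) -> not Horn
Clause 5: 1 positive lit(s) -> Horn
Clause 6: 1 positive lit(s) -> Horn
Clause 7: 1 positive lit(s) -> Horn
Total Horn clauses = 4.

4


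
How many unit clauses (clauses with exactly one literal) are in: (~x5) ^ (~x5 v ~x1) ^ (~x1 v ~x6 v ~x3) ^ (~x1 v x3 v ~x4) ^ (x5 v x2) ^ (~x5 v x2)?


A unit clause contains exactly one literal.
Unit clauses found: (~x5).
Count = 1.

1


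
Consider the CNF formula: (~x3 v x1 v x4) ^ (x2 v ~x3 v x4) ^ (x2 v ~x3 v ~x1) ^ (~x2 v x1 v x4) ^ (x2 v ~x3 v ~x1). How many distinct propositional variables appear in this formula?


Identify each distinct variable in the formula.
Variables found: x1, x2, x3, x4.
Total distinct variables = 4.

4


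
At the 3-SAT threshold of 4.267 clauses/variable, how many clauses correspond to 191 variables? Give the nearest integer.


The 3-SAT phase transition occurs at approximately 4.267 clauses per variable.
m = 4.267 * 191 = 814.997.
Rounded to nearest integer: 815.

815


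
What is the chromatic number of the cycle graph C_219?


An odd cycle cannot be 2-colored: alternating two colors around the cycle returns to the start with a conflict.
Since 219 is odd, three colors are required (and three suffice).
Chromatic number = 3.

3


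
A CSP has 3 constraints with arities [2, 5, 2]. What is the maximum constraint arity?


The arities are: 2, 5, 2.
Scan for the maximum value.
Maximum arity = 5.

5


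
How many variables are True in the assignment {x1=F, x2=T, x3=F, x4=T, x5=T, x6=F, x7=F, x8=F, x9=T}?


The weight is the number of variables assigned True.
True variables: x2, x4, x5, x9.
Weight = 4.

4


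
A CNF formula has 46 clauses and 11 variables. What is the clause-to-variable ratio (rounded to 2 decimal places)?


Clause-to-variable ratio = clauses / variables.
46 / 11 = 4.18.

4.18


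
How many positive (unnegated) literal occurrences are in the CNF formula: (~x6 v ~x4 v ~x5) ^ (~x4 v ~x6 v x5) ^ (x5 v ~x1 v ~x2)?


Scan each clause for unnegated literals.
Clause 1: 0 positive; Clause 2: 1 positive; Clause 3: 1 positive.
Total positive literal occurrences = 2.

2


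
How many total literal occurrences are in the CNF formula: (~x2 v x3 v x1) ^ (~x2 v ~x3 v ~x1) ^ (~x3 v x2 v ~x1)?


Clause lengths: 3, 3, 3.
Sum = 3 + 3 + 3 = 9.

9


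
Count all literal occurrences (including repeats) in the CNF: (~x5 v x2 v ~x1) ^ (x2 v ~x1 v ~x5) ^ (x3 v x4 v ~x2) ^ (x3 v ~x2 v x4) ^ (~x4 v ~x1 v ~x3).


Clause lengths: 3, 3, 3, 3, 3.
Sum = 3 + 3 + 3 + 3 + 3 = 15.

15


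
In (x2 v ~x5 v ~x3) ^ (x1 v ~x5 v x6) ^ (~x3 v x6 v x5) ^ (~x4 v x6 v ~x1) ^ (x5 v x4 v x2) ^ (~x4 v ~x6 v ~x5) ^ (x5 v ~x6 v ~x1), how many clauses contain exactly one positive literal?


A definite clause has exactly one positive literal.
Clause 1: 1 positive -> definite
Clause 2: 2 positive -> not definite
Clause 3: 2 positive -> not definite
Clause 4: 1 positive -> definite
Clause 5: 3 positive -> not definite
Clause 6: 0 positive -> not definite
Clause 7: 1 positive -> definite
Definite clause count = 3.

3


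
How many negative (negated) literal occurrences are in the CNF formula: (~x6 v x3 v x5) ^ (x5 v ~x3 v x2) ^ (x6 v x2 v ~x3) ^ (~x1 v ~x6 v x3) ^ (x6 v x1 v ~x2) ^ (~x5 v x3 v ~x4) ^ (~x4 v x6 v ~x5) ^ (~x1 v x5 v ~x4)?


Scan each clause for negated literals.
Clause 1: 1 negative; Clause 2: 1 negative; Clause 3: 1 negative; Clause 4: 2 negative; Clause 5: 1 negative; Clause 6: 2 negative; Clause 7: 2 negative; Clause 8: 2 negative.
Total negative literal occurrences = 12.

12


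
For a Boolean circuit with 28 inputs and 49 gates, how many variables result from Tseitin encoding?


The Tseitin transformation introduces one auxiliary variable per gate.
Total variables = inputs + gates = 28 + 49 = 77.

77


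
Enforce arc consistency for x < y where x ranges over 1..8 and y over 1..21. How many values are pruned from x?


For the constraint x < y, x needs a supporting value in y's domain.
x can be at most 20 (one less than y's maximum).
Valid x values from domain: 8 out of 8.
Pruned = 8 - 8 = 0.

0


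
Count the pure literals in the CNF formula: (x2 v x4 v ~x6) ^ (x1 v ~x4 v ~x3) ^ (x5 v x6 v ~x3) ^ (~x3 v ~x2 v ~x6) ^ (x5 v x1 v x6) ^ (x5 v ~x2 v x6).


A pure literal appears in only one polarity across all clauses.
Pure literals: x1 (positive only), x3 (negative only), x5 (positive only).
Count = 3.

3


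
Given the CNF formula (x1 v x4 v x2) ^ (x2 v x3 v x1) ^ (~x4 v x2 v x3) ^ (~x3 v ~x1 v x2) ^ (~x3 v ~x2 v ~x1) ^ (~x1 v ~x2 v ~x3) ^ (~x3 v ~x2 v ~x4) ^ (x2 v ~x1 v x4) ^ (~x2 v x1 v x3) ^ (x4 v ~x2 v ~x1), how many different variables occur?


Identify each distinct variable in the formula.
Variables found: x1, x2, x3, x4.
Total distinct variables = 4.

4


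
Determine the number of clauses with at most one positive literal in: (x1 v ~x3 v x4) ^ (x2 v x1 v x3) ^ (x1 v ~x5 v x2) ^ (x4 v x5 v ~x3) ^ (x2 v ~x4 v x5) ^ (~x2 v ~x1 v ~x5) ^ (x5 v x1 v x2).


A Horn clause has at most one positive literal.
Clause 1: 2 positive lit(s) -> not Horn
Clause 2: 3 positive lit(s) -> not Horn
Clause 3: 2 positive lit(s) -> not Horn
Clause 4: 2 positive lit(s) -> not Horn
Clause 5: 2 positive lit(s) -> not Horn
Clause 6: 0 positive lit(s) -> Horn
Clause 7: 3 positive lit(s) -> not Horn
Total Horn clauses = 1.

1


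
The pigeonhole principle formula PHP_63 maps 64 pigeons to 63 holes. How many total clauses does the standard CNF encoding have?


The PHP encoding has two parts:
1) At-least-one-hole clauses: 64 (one per pigeon, each with 63 literals).
2) At-most-one-pigeon-per-hole clauses: 63 holes * C(64,2) = 63 * 2016 = 127008.
Total clauses = 64 + 127008 = 127072.

127072


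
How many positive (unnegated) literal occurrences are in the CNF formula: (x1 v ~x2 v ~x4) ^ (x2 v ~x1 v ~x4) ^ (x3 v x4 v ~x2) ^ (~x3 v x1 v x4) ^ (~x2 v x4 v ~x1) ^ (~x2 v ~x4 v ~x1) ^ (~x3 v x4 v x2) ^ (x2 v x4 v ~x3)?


Scan each clause for unnegated literals.
Clause 1: 1 positive; Clause 2: 1 positive; Clause 3: 2 positive; Clause 4: 2 positive; Clause 5: 1 positive; Clause 6: 0 positive; Clause 7: 2 positive; Clause 8: 2 positive.
Total positive literal occurrences = 11.

11


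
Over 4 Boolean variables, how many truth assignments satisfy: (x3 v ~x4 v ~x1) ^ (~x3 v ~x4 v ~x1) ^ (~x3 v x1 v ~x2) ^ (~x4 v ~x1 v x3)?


Enumerate all 16 truth assignments over 4 variables.
Test each against every clause.
Satisfying assignments found: 10.

10


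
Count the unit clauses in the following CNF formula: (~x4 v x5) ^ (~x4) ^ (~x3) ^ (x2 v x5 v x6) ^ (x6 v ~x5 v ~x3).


A unit clause contains exactly one literal.
Unit clauses found: (~x4), (~x3).
Count = 2.

2


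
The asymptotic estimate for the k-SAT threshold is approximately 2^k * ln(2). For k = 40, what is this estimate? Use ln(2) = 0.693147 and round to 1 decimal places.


Using the asymptotic formula: threshold ~ 2^k * ln(2).
2^40 = 1099511627776.
1099511627776 * 0.693147 = 762123186258.1.

762123186258.1


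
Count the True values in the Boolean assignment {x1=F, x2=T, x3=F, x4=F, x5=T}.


The weight is the number of variables assigned True.
True variables: x2, x5.
Weight = 2.

2


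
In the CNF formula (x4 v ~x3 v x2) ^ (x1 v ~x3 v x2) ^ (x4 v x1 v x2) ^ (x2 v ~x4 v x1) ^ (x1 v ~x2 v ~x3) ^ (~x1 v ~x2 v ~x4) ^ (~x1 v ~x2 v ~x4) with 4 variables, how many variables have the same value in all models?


Find all satisfying assignments: 7 model(s).
Check which variables have the same value in every model.
No variable is fixed across all models.
Backbone size = 0.

0


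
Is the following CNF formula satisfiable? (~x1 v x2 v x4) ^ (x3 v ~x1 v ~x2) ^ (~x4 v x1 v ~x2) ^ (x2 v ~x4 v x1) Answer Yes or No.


Check all 16 possible truth assignments.
Number of satisfying assignments found: 8.
The formula is satisfiable.

Yes


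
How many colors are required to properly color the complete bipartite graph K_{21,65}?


K_{21,65} is bipartite by definition: the two parts are independent sets, with every edge crossing between them.
Color all vertices in one part with color 1 and all vertices in the other part with color 2.
Since the graph has at least one edge, one color does not suffice.
Chromatic number = 2.

2


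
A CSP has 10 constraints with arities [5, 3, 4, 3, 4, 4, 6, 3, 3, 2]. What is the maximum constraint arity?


The arities are: 5, 3, 4, 3, 4, 4, 6, 3, 3, 2.
Scan for the maximum value.
Maximum arity = 6.

6


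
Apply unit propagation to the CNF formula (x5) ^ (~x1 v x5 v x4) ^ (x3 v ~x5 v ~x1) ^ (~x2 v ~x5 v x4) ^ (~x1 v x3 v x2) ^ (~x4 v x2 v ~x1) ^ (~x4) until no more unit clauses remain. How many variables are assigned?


Unit propagation repeatedly assigns the literal in any unit clause, then simplifies.
Assignments in order: x5 = T, x4 = F, x2 = F.
No further unit clauses remain.
Total variables assigned = 3.

3


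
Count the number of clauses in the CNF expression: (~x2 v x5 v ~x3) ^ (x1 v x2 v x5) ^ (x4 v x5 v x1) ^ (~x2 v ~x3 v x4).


Each group enclosed in parentheses joined by ^ is one clause.
Counting the conjuncts: 4 clauses.

4


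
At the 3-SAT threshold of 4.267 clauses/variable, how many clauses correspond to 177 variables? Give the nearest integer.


The 3-SAT phase transition occurs at approximately 4.267 clauses per variable.
m = 4.267 * 177 = 755.259.
Rounded to nearest integer: 755.

755


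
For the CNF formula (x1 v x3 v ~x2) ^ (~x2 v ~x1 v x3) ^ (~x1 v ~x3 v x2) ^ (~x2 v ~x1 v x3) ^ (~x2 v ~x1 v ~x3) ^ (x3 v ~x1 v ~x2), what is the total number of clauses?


Each group enclosed in parentheses joined by ^ is one clause.
Counting the conjuncts: 6 clauses.

6


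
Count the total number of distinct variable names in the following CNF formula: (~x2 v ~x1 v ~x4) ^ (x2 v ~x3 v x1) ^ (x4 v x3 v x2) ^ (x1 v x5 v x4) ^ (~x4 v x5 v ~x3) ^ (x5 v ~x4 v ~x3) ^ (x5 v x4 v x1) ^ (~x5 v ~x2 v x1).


Identify each distinct variable in the formula.
Variables found: x1, x2, x3, x4, x5.
Total distinct variables = 5.

5


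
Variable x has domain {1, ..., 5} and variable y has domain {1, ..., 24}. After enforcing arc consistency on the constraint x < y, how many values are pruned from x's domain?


For the constraint x < y, x needs a supporting value in y's domain.
x can be at most 23 (one less than y's maximum).
Valid x values from domain: 5 out of 5.
Pruned = 5 - 5 = 0.

0


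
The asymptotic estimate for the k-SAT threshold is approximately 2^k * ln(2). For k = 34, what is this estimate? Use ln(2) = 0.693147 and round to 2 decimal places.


Using the asymptotic formula: threshold ~ 2^k * ln(2).
2^34 = 17179869184.
17179869184 * 0.693147 = 11908174785.28.

11908174785.28


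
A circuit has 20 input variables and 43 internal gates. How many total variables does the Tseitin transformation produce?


The Tseitin transformation introduces one auxiliary variable per gate.
Total variables = inputs + gates = 20 + 43 = 63.

63


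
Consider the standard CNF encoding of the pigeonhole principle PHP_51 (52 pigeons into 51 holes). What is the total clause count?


The PHP encoding has two parts:
1) At-least-one-hole clauses: 52 (one per pigeon, each with 51 literals).
2) At-most-one-pigeon-per-hole clauses: 51 holes * C(52,2) = 51 * 1326 = 67626.
Total clauses = 52 + 67626 = 67678.

67678


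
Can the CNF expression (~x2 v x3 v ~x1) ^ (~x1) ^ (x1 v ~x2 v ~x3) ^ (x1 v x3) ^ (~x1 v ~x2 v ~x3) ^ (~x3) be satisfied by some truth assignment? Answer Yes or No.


Check all 8 possible truth assignments.
Number of satisfying assignments found: 0.
The formula is unsatisfiable.

No


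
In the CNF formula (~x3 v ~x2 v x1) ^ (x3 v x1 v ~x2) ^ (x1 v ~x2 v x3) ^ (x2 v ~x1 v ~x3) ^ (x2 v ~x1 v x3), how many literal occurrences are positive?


Scan each clause for unnegated literals.
Clause 1: 1 positive; Clause 2: 2 positive; Clause 3: 2 positive; Clause 4: 1 positive; Clause 5: 2 positive.
Total positive literal occurrences = 8.

8


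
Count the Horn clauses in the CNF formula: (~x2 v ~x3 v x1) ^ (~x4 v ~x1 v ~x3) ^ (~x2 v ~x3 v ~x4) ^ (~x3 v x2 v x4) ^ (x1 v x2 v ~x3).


A Horn clause has at most one positive literal.
Clause 1: 1 positive lit(s) -> Horn
Clause 2: 0 positive lit(s) -> Horn
Clause 3: 0 positive lit(s) -> Horn
Clause 4: 2 positive lit(s) -> not Horn
Clause 5: 2 positive lit(s) -> not Horn
Total Horn clauses = 3.

3


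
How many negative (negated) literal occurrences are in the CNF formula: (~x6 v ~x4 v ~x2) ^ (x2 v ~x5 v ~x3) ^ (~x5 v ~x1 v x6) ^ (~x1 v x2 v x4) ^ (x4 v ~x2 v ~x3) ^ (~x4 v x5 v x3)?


Scan each clause for negated literals.
Clause 1: 3 negative; Clause 2: 2 negative; Clause 3: 2 negative; Clause 4: 1 negative; Clause 5: 2 negative; Clause 6: 1 negative.
Total negative literal occurrences = 11.

11


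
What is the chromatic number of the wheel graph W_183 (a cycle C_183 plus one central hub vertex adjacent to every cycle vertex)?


W_183 consists of the cycle C_183 together with a hub vertex adjacent to every cycle vertex.
The cycle C_183 needs 3 colors (odd cycle -> 3).
The hub is adjacent to every cycle vertex, so it must receive a new color distinct from all of them.
Chromatic number = 3 + 1 = 4.

4


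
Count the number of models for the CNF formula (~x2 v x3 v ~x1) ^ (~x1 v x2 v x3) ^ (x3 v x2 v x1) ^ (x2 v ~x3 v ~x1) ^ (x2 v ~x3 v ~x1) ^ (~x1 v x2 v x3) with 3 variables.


Enumerate all 8 truth assignments over 3 variables.
Test each against every clause.
Satisfying assignments found: 4.

4


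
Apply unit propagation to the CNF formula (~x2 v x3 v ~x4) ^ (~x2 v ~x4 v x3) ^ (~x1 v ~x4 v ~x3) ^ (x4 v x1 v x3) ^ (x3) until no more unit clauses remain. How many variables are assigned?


Unit propagation repeatedly assigns the literal in any unit clause, then simplifies.
Assignments in order: x3 = T.
No further unit clauses remain.
Total variables assigned = 1.

1


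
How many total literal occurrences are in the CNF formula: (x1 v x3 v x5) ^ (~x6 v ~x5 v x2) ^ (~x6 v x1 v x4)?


Clause lengths: 3, 3, 3.
Sum = 3 + 3 + 3 = 9.

9


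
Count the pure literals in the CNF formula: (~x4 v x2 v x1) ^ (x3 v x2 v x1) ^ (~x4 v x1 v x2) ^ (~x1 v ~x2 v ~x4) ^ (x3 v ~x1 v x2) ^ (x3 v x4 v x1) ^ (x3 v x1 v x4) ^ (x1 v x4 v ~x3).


A pure literal appears in only one polarity across all clauses.
No pure literals found.
Count = 0.

0


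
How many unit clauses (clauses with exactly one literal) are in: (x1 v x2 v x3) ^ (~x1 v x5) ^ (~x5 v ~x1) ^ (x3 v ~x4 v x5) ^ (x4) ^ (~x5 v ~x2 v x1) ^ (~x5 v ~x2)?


A unit clause contains exactly one literal.
Unit clauses found: (x4).
Count = 1.

1


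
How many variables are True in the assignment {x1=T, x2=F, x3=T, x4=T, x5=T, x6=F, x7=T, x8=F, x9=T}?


The weight is the number of variables assigned True.
True variables: x1, x3, x4, x5, x7, x9.
Weight = 6.

6


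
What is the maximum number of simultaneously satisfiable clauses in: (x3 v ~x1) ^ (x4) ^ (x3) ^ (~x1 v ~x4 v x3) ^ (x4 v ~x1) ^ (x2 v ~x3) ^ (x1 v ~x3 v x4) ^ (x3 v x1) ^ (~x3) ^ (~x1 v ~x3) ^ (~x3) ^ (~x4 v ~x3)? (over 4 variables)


Enumerate all 16 truth assignments.
For each, count how many of the 12 clauses are satisfied.
The formula is not fully satisfiable, so the maximum is below 12.
Maximum simultaneously satisfiable clauses = 10.

10


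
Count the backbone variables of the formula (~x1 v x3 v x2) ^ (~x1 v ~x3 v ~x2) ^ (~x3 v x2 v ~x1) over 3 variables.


Find all satisfying assignments: 5 model(s).
Check which variables have the same value in every model.
No variable is fixed across all models.
Backbone size = 0.

0


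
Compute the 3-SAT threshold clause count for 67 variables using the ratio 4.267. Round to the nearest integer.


The 3-SAT phase transition occurs at approximately 4.267 clauses per variable.
m = 4.267 * 67 = 285.889.
Rounded to nearest integer: 286.

286


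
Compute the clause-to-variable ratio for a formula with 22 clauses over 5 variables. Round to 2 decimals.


Clause-to-variable ratio = clauses / variables.
22 / 5 = 4.4.

4.4


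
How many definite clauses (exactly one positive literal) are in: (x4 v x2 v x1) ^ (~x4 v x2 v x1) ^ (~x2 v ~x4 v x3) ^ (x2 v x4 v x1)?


A definite clause has exactly one positive literal.
Clause 1: 3 positive -> not definite
Clause 2: 2 positive -> not definite
Clause 3: 1 positive -> definite
Clause 4: 3 positive -> not definite
Definite clause count = 1.

1


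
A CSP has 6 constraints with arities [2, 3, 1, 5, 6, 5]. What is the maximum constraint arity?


The arities are: 2, 3, 1, 5, 6, 5.
Scan for the maximum value.
Maximum arity = 6.

6


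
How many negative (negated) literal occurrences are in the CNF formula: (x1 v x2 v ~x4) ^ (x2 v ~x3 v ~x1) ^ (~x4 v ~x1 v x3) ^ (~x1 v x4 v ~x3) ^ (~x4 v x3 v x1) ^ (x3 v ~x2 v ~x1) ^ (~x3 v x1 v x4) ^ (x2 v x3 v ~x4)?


Scan each clause for negated literals.
Clause 1: 1 negative; Clause 2: 2 negative; Clause 3: 2 negative; Clause 4: 2 negative; Clause 5: 1 negative; Clause 6: 2 negative; Clause 7: 1 negative; Clause 8: 1 negative.
Total negative literal occurrences = 12.

12


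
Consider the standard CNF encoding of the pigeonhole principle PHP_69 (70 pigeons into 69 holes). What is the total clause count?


The PHP encoding has two parts:
1) At-least-one-hole clauses: 70 (one per pigeon, each with 69 literals).
2) At-most-one-pigeon-per-hole clauses: 69 holes * C(70,2) = 69 * 2415 = 166635.
Total clauses = 70 + 166635 = 166705.

166705


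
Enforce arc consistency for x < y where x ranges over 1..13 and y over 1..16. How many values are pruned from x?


For the constraint x < y, x needs a supporting value in y's domain.
x can be at most 15 (one less than y's maximum).
Valid x values from domain: 13 out of 13.
Pruned = 13 - 13 = 0.

0


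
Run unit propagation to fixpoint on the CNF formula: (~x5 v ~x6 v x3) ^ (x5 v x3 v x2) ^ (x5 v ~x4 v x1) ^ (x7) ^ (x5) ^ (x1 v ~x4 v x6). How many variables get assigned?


Unit propagation repeatedly assigns the literal in any unit clause, then simplifies.
Assignments in order: x7 = T, x5 = T.
No further unit clauses remain.
Total variables assigned = 2.

2


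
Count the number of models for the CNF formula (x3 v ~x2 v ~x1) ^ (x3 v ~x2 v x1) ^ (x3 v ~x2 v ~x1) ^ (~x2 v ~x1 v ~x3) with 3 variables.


Enumerate all 8 truth assignments over 3 variables.
Test each against every clause.
Satisfying assignments found: 5.

5


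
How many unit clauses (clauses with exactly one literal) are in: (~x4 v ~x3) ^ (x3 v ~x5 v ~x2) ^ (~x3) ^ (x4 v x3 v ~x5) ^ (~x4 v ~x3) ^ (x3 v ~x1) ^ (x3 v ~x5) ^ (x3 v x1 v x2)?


A unit clause contains exactly one literal.
Unit clauses found: (~x3).
Count = 1.

1


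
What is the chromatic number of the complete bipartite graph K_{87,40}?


K_{87,40} is bipartite by definition: the two parts are independent sets, with every edge crossing between them.
Color all vertices in one part with color 1 and all vertices in the other part with color 2.
Since the graph has at least one edge, one color does not suffice.
Chromatic number = 2.

2


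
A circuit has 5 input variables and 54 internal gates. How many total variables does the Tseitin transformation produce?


The Tseitin transformation introduces one auxiliary variable per gate.
Total variables = inputs + gates = 5 + 54 = 59.

59


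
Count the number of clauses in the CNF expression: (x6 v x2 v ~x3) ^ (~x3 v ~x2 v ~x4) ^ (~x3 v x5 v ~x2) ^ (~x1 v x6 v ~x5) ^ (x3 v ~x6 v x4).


Each group enclosed in parentheses joined by ^ is one clause.
Counting the conjuncts: 5 clauses.

5


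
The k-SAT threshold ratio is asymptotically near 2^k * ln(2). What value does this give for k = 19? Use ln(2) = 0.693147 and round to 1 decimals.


Using the asymptotic formula: threshold ~ 2^k * ln(2).
2^19 = 524288.
524288 * 0.693147 = 363408.7.

363408.7


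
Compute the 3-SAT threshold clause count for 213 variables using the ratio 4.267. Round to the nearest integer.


The 3-SAT phase transition occurs at approximately 4.267 clauses per variable.
m = 4.267 * 213 = 908.871.
Rounded to nearest integer: 909.

909


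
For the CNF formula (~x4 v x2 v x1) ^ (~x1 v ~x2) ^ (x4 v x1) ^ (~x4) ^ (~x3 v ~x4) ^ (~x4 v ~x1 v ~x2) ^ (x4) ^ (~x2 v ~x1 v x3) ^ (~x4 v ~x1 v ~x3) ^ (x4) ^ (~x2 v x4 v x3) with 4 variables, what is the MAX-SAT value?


Enumerate all 16 truth assignments.
For each, count how many of the 11 clauses are satisfied.
The formula is not fully satisfiable, so the maximum is below 11.
Maximum simultaneously satisfiable clauses = 10.

10


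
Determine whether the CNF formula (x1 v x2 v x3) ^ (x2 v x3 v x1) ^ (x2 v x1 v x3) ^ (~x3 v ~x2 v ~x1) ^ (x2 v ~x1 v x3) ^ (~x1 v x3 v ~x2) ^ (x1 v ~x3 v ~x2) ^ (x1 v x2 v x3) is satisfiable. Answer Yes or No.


Check all 8 possible truth assignments.
Number of satisfying assignments found: 3.
The formula is satisfiable.

Yes


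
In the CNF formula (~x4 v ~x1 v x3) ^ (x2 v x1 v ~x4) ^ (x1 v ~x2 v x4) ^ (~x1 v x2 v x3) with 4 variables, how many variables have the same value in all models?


Find all satisfying assignments: 9 model(s).
Check which variables have the same value in every model.
No variable is fixed across all models.
Backbone size = 0.

0


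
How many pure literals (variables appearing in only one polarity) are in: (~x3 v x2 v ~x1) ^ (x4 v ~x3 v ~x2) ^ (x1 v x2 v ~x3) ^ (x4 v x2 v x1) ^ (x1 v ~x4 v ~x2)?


A pure literal appears in only one polarity across all clauses.
Pure literals: x3 (negative only).
Count = 1.

1


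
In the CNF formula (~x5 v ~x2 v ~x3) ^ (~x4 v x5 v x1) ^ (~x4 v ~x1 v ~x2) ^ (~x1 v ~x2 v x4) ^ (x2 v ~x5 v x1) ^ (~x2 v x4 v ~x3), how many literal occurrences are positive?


Scan each clause for unnegated literals.
Clause 1: 0 positive; Clause 2: 2 positive; Clause 3: 0 positive; Clause 4: 1 positive; Clause 5: 2 positive; Clause 6: 1 positive.
Total positive literal occurrences = 6.

6


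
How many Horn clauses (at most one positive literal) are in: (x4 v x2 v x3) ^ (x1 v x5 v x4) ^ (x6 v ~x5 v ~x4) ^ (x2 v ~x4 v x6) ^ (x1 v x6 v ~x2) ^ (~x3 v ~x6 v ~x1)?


A Horn clause has at most one positive literal.
Clause 1: 3 positive lit(s) -> not Horn
Clause 2: 3 positive lit(s) -> not Horn
Clause 3: 1 positive lit(s) -> Horn
Clause 4: 2 positive lit(s) -> not Horn
Clause 5: 2 positive lit(s) -> not Horn
Clause 6: 0 positive lit(s) -> Horn
Total Horn clauses = 2.

2


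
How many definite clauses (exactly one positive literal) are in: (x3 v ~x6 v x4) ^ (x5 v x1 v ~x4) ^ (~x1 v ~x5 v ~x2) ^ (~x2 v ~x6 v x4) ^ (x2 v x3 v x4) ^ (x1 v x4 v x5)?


A definite clause has exactly one positive literal.
Clause 1: 2 positive -> not definite
Clause 2: 2 positive -> not definite
Clause 3: 0 positive -> not definite
Clause 4: 1 positive -> definite
Clause 5: 3 positive -> not definite
Clause 6: 3 positive -> not definite
Definite clause count = 1.

1


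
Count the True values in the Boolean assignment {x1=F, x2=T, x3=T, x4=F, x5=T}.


The weight is the number of variables assigned True.
True variables: x2, x3, x5.
Weight = 3.

3


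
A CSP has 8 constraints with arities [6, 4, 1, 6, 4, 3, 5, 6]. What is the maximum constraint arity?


The arities are: 6, 4, 1, 6, 4, 3, 5, 6.
Scan for the maximum value.
Maximum arity = 6.

6


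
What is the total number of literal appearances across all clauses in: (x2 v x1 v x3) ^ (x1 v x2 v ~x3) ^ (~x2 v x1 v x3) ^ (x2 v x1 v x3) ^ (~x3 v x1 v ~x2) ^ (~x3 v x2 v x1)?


Clause lengths: 3, 3, 3, 3, 3, 3.
Sum = 3 + 3 + 3 + 3 + 3 + 3 = 18.

18


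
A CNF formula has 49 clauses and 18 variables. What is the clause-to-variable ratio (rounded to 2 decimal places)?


Clause-to-variable ratio = clauses / variables.
49 / 18 = 2.72.

2.72


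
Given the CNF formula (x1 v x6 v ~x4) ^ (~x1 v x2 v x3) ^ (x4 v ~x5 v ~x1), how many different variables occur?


Identify each distinct variable in the formula.
Variables found: x1, x2, x3, x4, x5, x6.
Total distinct variables = 6.

6


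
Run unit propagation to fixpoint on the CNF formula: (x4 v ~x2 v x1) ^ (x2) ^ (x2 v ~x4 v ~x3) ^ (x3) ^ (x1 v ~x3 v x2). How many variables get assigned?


Unit propagation repeatedly assigns the literal in any unit clause, then simplifies.
Assignments in order: x2 = T, x3 = T.
No further unit clauses remain.
Total variables assigned = 2.

2


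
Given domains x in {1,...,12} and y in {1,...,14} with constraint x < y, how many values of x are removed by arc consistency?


For the constraint x < y, x needs a supporting value in y's domain.
x can be at most 13 (one less than y's maximum).
Valid x values from domain: 12 out of 12.
Pruned = 12 - 12 = 0.

0


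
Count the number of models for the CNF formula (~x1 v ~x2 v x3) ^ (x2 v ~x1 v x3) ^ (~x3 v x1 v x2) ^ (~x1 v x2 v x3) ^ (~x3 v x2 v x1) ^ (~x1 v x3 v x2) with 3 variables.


Enumerate all 8 truth assignments over 3 variables.
Test each against every clause.
Satisfying assignments found: 5.

5


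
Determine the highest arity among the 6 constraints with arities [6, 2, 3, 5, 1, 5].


The arities are: 6, 2, 3, 5, 1, 5.
Scan for the maximum value.
Maximum arity = 6.

6


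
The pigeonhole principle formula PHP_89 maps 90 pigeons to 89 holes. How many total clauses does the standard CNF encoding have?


The PHP encoding has two parts:
1) At-least-one-hole clauses: 90 (one per pigeon, each with 89 literals).
2) At-most-one-pigeon-per-hole clauses: 89 holes * C(90,2) = 89 * 4005 = 356445.
Total clauses = 90 + 356445 = 356535.

356535


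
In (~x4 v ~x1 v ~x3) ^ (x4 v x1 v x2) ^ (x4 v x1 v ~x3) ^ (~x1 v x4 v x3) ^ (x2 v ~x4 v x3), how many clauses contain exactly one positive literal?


A definite clause has exactly one positive literal.
Clause 1: 0 positive -> not definite
Clause 2: 3 positive -> not definite
Clause 3: 2 positive -> not definite
Clause 4: 2 positive -> not definite
Clause 5: 2 positive -> not definite
Definite clause count = 0.

0


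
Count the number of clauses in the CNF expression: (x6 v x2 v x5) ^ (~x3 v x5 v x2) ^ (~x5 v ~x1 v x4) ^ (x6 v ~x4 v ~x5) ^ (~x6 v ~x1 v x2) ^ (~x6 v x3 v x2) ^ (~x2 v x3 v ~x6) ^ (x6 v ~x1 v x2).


Each group enclosed in parentheses joined by ^ is one clause.
Counting the conjuncts: 8 clauses.

8


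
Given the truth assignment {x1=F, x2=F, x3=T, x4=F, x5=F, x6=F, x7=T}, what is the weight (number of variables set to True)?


The weight is the number of variables assigned True.
True variables: x3, x7.
Weight = 2.

2


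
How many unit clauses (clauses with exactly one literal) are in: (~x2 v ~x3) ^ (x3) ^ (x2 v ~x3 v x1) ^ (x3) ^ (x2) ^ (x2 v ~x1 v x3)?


A unit clause contains exactly one literal.
Unit clauses found: (x3), (x3), (x2).
Count = 3.

3


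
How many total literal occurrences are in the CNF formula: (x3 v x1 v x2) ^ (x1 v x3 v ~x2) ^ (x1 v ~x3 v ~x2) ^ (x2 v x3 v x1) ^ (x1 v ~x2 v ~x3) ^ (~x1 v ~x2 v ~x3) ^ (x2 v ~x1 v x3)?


Clause lengths: 3, 3, 3, 3, 3, 3, 3.
Sum = 3 + 3 + 3 + 3 + 3 + 3 + 3 = 21.

21


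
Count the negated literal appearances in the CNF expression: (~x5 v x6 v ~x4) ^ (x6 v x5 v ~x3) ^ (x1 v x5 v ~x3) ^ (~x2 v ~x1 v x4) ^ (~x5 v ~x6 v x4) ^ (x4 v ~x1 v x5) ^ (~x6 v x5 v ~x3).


Scan each clause for negated literals.
Clause 1: 2 negative; Clause 2: 1 negative; Clause 3: 1 negative; Clause 4: 2 negative; Clause 5: 2 negative; Clause 6: 1 negative; Clause 7: 2 negative.
Total negative literal occurrences = 11.

11


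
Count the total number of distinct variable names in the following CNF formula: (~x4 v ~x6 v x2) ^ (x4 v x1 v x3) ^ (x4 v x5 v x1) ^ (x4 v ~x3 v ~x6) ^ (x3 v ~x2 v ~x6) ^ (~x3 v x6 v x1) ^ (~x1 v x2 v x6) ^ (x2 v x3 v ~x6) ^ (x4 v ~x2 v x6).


Identify each distinct variable in the formula.
Variables found: x1, x2, x3, x4, x5, x6.
Total distinct variables = 6.

6


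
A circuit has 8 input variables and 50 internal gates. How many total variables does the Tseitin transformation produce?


The Tseitin transformation introduces one auxiliary variable per gate.
Total variables = inputs + gates = 8 + 50 = 58.

58


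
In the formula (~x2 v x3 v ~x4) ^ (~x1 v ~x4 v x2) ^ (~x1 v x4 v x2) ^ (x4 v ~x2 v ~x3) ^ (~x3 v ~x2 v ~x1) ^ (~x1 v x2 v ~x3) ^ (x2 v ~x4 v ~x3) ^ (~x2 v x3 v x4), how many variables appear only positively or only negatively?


A pure literal appears in only one polarity across all clauses.
Pure literals: x1 (negative only).
Count = 1.

1


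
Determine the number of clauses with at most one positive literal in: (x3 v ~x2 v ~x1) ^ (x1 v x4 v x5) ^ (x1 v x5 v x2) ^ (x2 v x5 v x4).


A Horn clause has at most one positive literal.
Clause 1: 1 positive lit(s) -> Horn
Clause 2: 3 positive lit(s) -> not Horn
Clause 3: 3 positive lit(s) -> not Horn
Clause 4: 3 positive lit(s) -> not Horn
Total Horn clauses = 1.

1


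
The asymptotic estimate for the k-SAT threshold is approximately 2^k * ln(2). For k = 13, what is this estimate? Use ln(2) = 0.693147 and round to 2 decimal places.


Using the asymptotic formula: threshold ~ 2^k * ln(2).
2^13 = 8192.
8192 * 0.693147 = 5678.26.

5678.26


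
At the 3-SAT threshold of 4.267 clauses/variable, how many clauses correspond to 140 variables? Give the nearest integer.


The 3-SAT phase transition occurs at approximately 4.267 clauses per variable.
m = 4.267 * 140 = 597.38.
Rounded to nearest integer: 597.

597


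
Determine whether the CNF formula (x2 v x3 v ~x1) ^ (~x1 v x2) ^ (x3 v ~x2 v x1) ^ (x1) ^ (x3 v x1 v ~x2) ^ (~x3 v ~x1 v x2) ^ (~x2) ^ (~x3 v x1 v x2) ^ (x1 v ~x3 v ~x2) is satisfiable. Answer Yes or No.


Check all 8 possible truth assignments.
Number of satisfying assignments found: 0.
The formula is unsatisfiable.

No


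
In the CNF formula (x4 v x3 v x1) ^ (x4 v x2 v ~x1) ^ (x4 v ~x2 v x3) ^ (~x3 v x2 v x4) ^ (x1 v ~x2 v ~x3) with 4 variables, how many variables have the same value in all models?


Find all satisfying assignments: 8 model(s).
Check which variables have the same value in every model.
No variable is fixed across all models.
Backbone size = 0.

0


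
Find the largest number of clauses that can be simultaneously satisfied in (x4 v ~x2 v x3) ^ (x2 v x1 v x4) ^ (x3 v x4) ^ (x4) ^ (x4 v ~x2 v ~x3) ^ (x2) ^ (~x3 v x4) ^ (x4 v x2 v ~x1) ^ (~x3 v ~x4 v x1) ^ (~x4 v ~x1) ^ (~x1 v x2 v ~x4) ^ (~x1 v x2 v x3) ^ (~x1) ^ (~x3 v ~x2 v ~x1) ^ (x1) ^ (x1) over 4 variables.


Enumerate all 16 truth assignments.
For each, count how many of the 16 clauses are satisfied.
The formula is not fully satisfiable, so the maximum is below 16.
Maximum simultaneously satisfiable clauses = 14.

14


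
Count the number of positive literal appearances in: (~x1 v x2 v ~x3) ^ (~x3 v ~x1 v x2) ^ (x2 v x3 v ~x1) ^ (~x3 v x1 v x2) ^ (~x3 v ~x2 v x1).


Scan each clause for unnegated literals.
Clause 1: 1 positive; Clause 2: 1 positive; Clause 3: 2 positive; Clause 4: 2 positive; Clause 5: 1 positive.
Total positive literal occurrences = 7.

7


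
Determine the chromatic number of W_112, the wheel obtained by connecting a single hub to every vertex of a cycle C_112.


W_112 consists of the cycle C_112 together with a hub vertex adjacent to every cycle vertex.
The cycle C_112 needs 2 colors (even cycle -> 2).
The hub is adjacent to every cycle vertex, so it must receive a new color distinct from all of them.
Chromatic number = 2 + 1 = 3.

3


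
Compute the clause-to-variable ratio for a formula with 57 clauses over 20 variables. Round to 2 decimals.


Clause-to-variable ratio = clauses / variables.
57 / 20 = 2.85.

2.85


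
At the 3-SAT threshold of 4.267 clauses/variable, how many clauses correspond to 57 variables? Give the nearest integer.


The 3-SAT phase transition occurs at approximately 4.267 clauses per variable.
m = 4.267 * 57 = 243.219.
Rounded to nearest integer: 243.

243


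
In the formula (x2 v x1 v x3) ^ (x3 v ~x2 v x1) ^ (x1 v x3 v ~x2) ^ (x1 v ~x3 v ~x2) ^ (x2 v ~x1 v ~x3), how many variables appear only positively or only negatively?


A pure literal appears in only one polarity across all clauses.
No pure literals found.
Count = 0.

0


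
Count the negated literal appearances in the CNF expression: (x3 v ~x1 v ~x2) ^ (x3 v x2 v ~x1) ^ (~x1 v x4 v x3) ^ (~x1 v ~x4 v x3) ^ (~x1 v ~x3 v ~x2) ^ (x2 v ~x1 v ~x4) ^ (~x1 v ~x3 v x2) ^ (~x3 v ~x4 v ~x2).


Scan each clause for negated literals.
Clause 1: 2 negative; Clause 2: 1 negative; Clause 3: 1 negative; Clause 4: 2 negative; Clause 5: 3 negative; Clause 6: 2 negative; Clause 7: 2 negative; Clause 8: 3 negative.
Total negative literal occurrences = 16.

16


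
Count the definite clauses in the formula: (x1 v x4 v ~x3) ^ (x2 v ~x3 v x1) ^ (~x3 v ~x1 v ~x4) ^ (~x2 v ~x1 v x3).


A definite clause has exactly one positive literal.
Clause 1: 2 positive -> not definite
Clause 2: 2 positive -> not definite
Clause 3: 0 positive -> not definite
Clause 4: 1 positive -> definite
Definite clause count = 1.

1


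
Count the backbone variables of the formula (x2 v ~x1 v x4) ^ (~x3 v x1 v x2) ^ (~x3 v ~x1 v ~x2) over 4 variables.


Find all satisfying assignments: 10 model(s).
Check which variables have the same value in every model.
No variable is fixed across all models.
Backbone size = 0.

0


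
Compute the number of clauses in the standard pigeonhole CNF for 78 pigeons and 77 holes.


The PHP encoding has two parts:
1) At-least-one-hole clauses: 78 (one per pigeon, each with 77 literals).
2) At-most-one-pigeon-per-hole clauses: 77 holes * C(78,2) = 77 * 3003 = 231231.
Total clauses = 78 + 231231 = 231309.

231309


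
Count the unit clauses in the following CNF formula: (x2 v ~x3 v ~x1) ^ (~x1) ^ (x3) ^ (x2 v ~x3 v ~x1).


A unit clause contains exactly one literal.
Unit clauses found: (~x1), (x3).
Count = 2.

2


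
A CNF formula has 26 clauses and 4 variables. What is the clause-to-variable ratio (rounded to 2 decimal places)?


Clause-to-variable ratio = clauses / variables.
26 / 4 = 6.5.

6.5


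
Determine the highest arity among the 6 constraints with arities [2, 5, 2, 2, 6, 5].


The arities are: 2, 5, 2, 2, 6, 5.
Scan for the maximum value.
Maximum arity = 6.

6


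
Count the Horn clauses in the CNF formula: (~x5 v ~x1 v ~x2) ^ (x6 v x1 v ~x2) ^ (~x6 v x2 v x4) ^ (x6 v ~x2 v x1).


A Horn clause has at most one positive literal.
Clause 1: 0 positive lit(s) -> Horn
Clause 2: 2 positive lit(s) -> not Horn
Clause 3: 2 positive lit(s) -> not Horn
Clause 4: 2 positive lit(s) -> not Horn
Total Horn clauses = 1.

1


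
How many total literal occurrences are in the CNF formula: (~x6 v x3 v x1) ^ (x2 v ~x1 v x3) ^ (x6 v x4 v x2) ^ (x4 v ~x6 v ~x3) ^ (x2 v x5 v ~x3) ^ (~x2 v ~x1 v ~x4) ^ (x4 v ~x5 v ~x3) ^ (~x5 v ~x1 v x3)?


Clause lengths: 3, 3, 3, 3, 3, 3, 3, 3.
Sum = 3 + 3 + 3 + 3 + 3 + 3 + 3 + 3 = 24.

24


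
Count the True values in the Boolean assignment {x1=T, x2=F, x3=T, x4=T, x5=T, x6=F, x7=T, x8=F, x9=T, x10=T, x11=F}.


The weight is the number of variables assigned True.
True variables: x1, x3, x4, x5, x7, x9, x10.
Weight = 7.

7


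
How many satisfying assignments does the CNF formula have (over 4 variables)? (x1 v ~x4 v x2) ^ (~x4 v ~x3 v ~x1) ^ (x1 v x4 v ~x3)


Enumerate all 16 truth assignments over 4 variables.
Test each against every clause.
Satisfying assignments found: 10.

10


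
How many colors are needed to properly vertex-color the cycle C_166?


A cycle on an even number of vertices is bipartite: alternate two colors around the cycle.
Since 166 is even, two colors suffice, and at least two are needed because the graph has edges.
Chromatic number = 2.

2


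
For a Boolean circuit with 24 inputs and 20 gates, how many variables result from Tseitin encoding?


The Tseitin transformation introduces one auxiliary variable per gate.
Total variables = inputs + gates = 24 + 20 = 44.

44


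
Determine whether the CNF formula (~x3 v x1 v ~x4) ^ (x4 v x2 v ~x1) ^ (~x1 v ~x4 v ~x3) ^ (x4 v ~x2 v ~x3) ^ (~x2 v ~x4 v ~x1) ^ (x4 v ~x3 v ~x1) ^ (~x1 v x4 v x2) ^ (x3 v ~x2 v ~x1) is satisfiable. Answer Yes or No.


Check all 16 possible truth assignments.
Number of satisfying assignments found: 6.
The formula is satisfiable.

Yes


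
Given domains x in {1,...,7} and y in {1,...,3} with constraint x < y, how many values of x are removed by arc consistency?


For the constraint x < y, x needs a supporting value in y's domain.
x can be at most 2 (one less than y's maximum).
Valid x values from domain: 2 out of 7.
Pruned = 7 - 2 = 5.

5
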